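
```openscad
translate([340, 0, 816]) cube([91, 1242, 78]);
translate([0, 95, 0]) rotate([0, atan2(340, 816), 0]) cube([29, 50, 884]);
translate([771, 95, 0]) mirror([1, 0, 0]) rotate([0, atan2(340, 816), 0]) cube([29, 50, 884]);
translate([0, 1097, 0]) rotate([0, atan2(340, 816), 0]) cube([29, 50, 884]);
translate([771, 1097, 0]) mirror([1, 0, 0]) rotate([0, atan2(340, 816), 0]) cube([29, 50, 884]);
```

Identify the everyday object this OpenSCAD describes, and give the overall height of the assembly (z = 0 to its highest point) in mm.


A sawhorse. The overall height is 894 mm.

A beam across two mirrored pairs of raked legs — a sawhorse. The beam's underside is at z = 816 (matching the legs' vertical rise in atan2(340, 816)) and the beam is 78 mm tall, so its top is at 816 + 78 = 894 mm. The raked legs top out at the beam's underside, so that is the highest point.


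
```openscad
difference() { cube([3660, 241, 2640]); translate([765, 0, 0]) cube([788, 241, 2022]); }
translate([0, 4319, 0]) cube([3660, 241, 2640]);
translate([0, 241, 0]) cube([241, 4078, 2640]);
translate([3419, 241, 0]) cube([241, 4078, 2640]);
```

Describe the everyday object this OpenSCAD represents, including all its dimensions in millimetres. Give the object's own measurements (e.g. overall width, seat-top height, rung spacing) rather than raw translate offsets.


A single room: four walls, each 2640 mm tall and 241 mm thick, enclosing an outside footprint 3660×4560 mm (x × y), no floor or roof. The front and back walls (−y and +y sides) run the full x-width; the side walls fit between their inner faces. A door opening 788 mm wide and 2022 mm tall is cut through the front wall from the floor up, its −x edge 765 mm from the wall's −x end.


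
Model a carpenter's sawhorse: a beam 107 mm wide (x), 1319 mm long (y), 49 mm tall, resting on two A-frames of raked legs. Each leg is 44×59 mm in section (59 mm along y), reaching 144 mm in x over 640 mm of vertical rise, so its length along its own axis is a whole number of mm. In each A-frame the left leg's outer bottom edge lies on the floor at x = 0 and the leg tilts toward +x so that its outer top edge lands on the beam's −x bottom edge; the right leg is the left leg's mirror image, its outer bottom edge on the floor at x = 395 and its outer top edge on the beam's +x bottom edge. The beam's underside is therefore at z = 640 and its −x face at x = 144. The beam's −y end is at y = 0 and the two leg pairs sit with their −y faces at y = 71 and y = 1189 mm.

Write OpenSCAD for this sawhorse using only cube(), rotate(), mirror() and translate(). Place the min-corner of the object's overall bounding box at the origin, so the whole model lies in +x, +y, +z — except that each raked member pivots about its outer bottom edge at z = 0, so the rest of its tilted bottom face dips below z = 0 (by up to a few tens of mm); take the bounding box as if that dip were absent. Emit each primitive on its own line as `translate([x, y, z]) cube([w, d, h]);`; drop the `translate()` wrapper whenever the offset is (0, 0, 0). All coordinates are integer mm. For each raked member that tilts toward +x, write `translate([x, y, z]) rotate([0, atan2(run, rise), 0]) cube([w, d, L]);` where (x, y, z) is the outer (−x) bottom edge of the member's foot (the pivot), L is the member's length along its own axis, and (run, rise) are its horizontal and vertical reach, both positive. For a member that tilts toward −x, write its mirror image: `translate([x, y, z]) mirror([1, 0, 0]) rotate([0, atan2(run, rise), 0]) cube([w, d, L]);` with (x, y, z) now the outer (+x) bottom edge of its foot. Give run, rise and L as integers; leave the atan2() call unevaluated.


translate([144, 0, 640]) cube([107, 1319, 49]);
translate([0, 71, 0]) rotate([0, atan2(144, 640), 0]) cube([44, 59, 656]);
translate([395, 71, 0]) mirror([1, 0, 0]) rotate([0, atan2(144, 640), 0]) cube([44, 59, 656]);
translate([0, 1189, 0]) rotate([0, atan2(144, 640), 0]) cube([44, 59, 656]);
translate([395, 1189, 0]) mirror([1, 0, 0]) rotate([0, atan2(144, 640), 0]) cube([44, 59, 656]);


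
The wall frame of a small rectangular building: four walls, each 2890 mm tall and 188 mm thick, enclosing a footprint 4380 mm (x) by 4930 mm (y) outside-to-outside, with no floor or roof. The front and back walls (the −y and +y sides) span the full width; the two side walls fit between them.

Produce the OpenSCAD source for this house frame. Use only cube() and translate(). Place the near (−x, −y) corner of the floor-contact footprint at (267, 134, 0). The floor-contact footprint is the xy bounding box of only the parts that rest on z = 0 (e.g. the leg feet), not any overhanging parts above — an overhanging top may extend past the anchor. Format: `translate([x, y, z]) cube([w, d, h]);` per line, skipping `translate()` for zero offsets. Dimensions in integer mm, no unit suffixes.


translate([267, 134, 0]) cube([4380, 188, 2890]);
translate([267, 4876, 0]) cube([4380, 188, 2890]);
translate([267, 322, 0]) cube([188, 4554, 2890]);
translate([4459, 322, 0]) cube([188, 4554, 2890]);


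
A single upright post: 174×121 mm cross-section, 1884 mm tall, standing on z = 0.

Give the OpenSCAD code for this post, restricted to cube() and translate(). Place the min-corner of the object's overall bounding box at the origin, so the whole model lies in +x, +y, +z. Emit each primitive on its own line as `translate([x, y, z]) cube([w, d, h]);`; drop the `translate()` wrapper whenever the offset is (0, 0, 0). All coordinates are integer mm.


cube([174, 121, 1884]);


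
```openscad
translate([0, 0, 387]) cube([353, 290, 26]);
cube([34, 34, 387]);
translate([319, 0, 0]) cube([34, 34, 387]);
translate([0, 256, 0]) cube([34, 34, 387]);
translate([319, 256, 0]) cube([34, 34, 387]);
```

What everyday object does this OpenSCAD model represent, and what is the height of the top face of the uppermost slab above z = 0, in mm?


A stool. The seat height is 413 mm.

A 353×290×26 slab at z = 387 on four corner posts — a stool. The seat top is 387 + 26 = 413 mm.


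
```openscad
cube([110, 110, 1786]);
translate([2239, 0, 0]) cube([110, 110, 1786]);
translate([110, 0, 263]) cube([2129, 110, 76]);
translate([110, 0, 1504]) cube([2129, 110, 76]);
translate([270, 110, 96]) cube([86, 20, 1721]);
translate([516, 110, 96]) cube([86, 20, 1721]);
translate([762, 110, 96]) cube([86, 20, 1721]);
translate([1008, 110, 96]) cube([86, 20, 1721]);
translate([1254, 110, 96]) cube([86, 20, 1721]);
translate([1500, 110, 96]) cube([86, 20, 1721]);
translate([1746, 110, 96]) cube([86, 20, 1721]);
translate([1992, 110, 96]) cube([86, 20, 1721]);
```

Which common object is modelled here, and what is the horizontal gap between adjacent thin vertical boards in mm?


A fence section. The picket gap is 160 mm.

Two posts, two rails, 8 pickets — a fence section. Span 2129 mm holds 8 pickets of 86 mm with 9 equal gaps: ⌊(2129 − 8·86) / 9⌋ = 160 mm.


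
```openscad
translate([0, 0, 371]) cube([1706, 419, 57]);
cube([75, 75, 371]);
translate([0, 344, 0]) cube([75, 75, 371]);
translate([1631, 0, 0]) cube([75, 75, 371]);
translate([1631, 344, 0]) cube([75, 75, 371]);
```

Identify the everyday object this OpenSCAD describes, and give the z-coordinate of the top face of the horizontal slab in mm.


A bench. The seat-top height is 428 mm.

A long slab on four corner posts — a bench. The slab sits at z = 371 with thickness 57, so the top is 371 + 57 = 428 mm.


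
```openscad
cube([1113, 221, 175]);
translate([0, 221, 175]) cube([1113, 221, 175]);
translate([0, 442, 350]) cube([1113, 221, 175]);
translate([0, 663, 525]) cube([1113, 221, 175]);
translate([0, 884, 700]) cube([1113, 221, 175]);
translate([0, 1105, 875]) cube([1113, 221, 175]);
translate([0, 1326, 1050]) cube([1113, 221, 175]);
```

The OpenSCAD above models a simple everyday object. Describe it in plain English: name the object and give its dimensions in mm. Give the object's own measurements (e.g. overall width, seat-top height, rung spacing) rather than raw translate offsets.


A straight staircase of 7 solid steps. Each step is 1113 mm wide (x), 221 mm deep (y, the going) and 175 mm tall (the rise). The first step rests on the floor; each subsequent step sits one going further in +y and one rise higher in +z, directly behind and above the previous step with no overlap.


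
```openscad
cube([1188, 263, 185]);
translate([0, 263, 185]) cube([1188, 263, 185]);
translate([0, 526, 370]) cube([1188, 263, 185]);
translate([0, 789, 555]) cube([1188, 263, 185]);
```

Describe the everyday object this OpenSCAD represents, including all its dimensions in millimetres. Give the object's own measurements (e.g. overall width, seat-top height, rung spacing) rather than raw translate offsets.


A straight staircase of 4 solid steps. Each step is 1188 mm wide (x), 263 mm deep (y, the going) and 185 mm tall (the rise). The first step rests on the floor; each subsequent step sits one going further in +y and one rise higher in +z, directly behind and above the previous step with no overlap.


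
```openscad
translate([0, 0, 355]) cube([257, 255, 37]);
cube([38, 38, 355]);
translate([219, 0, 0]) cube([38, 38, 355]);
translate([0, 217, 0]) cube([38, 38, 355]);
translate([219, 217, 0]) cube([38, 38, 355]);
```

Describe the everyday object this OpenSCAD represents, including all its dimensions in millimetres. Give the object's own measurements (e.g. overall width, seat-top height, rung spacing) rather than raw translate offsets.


A simple wooden stool: a rectangular seat 257 mm (x) by 255 mm (y), 37 mm thick, top face at z = 392 mm, on four square legs, each 38×38 mm in cross-section. The legs rest on z = 0, each flush with a corner of the seat.


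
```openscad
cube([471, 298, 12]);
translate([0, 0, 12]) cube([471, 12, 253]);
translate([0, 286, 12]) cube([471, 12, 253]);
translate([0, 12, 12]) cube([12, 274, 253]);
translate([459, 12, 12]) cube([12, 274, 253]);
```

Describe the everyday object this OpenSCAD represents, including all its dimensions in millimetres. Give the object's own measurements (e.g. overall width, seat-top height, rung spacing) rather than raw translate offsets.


An open-topped rectangular box: outside dimensions 471×298×265 mm, with a uniform wall and base thickness of 12 mm. The base is a full 471×298 slab on the floor; four walls sit on top of the base. The front and back walls (the −y and +y sides) span the full width; the two side walls fit between them.


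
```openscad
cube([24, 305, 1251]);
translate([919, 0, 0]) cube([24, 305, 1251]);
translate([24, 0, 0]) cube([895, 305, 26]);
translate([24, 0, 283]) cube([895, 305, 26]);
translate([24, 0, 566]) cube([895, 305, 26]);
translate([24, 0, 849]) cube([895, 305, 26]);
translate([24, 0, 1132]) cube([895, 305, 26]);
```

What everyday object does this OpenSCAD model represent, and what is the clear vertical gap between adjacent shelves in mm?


A bookshelf. The clear shelf gap is 257 mm.

Two tall side panels with 5 horizontal boards between them — a bookshelf. The first two shelf undersides are at z = 0 and z = 283; with shelf thickness 26, the clear gap is 283 − 0 − 26 = 257 mm.


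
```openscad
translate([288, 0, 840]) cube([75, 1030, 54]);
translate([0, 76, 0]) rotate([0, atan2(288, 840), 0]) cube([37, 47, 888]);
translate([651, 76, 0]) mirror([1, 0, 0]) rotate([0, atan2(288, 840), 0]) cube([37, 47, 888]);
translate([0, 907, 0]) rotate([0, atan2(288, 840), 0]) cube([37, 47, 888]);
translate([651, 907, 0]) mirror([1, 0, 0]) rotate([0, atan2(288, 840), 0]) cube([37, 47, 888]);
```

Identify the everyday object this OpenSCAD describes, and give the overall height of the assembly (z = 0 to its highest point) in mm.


A sawhorse. The overall height is 894 mm.

A beam across two mirrored pairs of raked legs — a sawhorse. The beam's underside is at z = 840 (matching the legs' vertical rise in atan2(288, 840)) and the beam is 54 mm tall, so its top is at 840 + 54 = 894 mm. The raked legs top out at the beam's underside, so that is the highest point.


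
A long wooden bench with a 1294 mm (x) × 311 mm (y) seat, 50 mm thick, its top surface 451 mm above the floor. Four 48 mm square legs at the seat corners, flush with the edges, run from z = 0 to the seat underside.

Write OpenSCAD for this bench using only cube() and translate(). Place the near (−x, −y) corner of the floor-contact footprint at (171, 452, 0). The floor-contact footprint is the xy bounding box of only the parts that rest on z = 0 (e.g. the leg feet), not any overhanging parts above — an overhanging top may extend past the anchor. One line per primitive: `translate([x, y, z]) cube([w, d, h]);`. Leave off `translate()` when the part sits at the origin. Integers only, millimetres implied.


translate([171, 452, 401]) cube([1294, 311, 50]);
translate([171, 452, 0]) cube([48, 48, 401]);
translate([171, 715, 0]) cube([48, 48, 401]);
translate([1417, 452, 0]) cube([48, 48, 401]);
translate([1417, 715, 0]) cube([48, 48, 401]);


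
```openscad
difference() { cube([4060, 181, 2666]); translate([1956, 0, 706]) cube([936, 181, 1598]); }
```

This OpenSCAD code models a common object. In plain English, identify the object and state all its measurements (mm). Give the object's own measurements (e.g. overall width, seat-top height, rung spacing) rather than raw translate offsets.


A wall 4060 mm long (x), 181 mm thick (y), 2666 mm tall, with a rectangular window opening cut through it. The opening is 936 mm wide and 1598 mm tall; its sill is at z = 706 mm and its near (−x) edge is 1956 mm from the wall's −x end. The opening passes through the full wall thickness.


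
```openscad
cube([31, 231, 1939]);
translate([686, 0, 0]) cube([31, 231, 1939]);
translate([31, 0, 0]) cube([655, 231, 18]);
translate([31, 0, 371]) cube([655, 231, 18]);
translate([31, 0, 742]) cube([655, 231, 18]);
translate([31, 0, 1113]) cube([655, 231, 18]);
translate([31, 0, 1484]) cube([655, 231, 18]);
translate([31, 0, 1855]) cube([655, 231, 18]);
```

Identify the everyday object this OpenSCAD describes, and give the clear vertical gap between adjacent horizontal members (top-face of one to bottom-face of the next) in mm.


A bookshelf. The clear shelf gap is 353 mm.

Two tall side panels with 6 horizontal boards between them — a bookshelf. The first two shelf undersides are at z = 0 and z = 371; with shelf thickness 18, the clear gap is 371 − 0 − 18 = 353 mm.


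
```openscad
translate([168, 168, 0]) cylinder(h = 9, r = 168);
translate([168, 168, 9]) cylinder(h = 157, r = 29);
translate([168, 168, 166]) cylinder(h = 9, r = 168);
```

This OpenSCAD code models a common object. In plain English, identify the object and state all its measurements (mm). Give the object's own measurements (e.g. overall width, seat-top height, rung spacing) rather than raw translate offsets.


A spool: two coaxial disc flanges of radius 168 mm and thickness 9 mm, joined by a core cylinder of radius 29 mm and height 157 mm. The lower flange rests on z = 0 and the three cylinders share a vertical axis.


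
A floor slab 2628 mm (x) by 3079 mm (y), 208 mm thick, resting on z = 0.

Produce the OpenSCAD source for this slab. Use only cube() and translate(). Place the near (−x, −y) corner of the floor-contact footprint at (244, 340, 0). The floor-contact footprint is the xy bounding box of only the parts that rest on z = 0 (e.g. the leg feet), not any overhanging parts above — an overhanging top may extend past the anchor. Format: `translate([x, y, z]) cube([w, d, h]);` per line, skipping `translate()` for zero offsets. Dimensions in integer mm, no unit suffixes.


translate([244, 340, 0]) cube([2628, 3079, 208]);


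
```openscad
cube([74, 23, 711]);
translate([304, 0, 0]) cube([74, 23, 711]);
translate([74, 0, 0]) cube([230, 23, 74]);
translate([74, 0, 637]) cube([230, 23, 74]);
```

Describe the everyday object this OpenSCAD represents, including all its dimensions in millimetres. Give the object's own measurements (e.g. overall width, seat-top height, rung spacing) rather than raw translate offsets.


A rectangular picture frame lying in the x–z plane (depth along y). The opening is 230 mm wide (x) by 563 mm tall (z), surrounded by a border 74 mm wide on all four sides. The frame is 23 mm deep and is made of two full-height vertical stiles with two horizontal rails fitted between them.


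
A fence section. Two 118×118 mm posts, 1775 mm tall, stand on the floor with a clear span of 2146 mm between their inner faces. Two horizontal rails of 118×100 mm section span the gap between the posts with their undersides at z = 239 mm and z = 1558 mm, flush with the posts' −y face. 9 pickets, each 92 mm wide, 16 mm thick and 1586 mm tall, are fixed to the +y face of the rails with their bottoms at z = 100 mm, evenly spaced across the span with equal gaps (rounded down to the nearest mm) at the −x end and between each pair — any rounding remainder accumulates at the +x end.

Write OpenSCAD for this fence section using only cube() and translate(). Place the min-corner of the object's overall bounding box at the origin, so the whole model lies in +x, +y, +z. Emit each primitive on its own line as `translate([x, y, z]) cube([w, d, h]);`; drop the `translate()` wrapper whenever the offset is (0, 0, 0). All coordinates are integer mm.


cube([118, 118, 1775]);
translate([2264, 0, 0]) cube([118, 118, 1775]);
translate([118, 0, 239]) cube([2146, 118, 100]);
translate([118, 0, 1558]) cube([2146, 118, 100]);
translate([249, 118, 100]) cube([92, 16, 1586]);
translate([472, 118, 100]) cube([92, 16, 1586]);
translate([695, 118, 100]) cube([92, 16, 1586]);
translate([918, 118, 100]) cube([92, 16, 1586]);
translate([1141, 118, 100]) cube([92, 16, 1586]);
translate([1364, 118, 100]) cube([92, 16, 1586]);
translate([1587, 118, 100]) cube([92, 16, 1586]);
translate([1810, 118, 100]) cube([92, 16, 1586]);
translate([2033, 118, 100]) cube([92, 16, 1586]);


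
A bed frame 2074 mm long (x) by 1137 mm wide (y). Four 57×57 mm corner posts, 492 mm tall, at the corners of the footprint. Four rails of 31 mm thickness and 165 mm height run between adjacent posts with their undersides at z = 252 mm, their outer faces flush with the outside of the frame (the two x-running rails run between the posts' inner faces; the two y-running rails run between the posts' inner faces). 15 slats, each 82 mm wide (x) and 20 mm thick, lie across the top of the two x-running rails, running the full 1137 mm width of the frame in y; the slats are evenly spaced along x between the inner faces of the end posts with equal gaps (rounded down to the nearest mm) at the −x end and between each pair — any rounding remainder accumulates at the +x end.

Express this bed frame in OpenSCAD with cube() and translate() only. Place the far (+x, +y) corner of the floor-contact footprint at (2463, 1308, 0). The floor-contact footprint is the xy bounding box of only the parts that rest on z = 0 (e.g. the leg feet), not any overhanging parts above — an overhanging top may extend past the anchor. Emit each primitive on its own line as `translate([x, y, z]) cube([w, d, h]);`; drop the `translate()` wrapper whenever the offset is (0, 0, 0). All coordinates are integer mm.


translate([389, 171, 0]) cube([57, 57, 492]);
translate([389, 1251, 0]) cube([57, 57, 492]);
translate([2406, 171, 0]) cube([57, 57, 492]);
translate([2406, 1251, 0]) cube([57, 57, 492]);
translate([446, 171, 252]) cube([1960, 31, 165]);
translate([446, 1277, 252]) cube([1960, 31, 165]);
translate([389, 228, 252]) cube([31, 1023, 165]);
translate([2432, 228, 252]) cube([31, 1023, 165]);
translate([491, 171, 417]) cube([82, 1137, 20]);
translate([618, 171, 417]) cube([82, 1137, 20]);
translate([745, 171, 417]) cube([82, 1137, 20]);
translate([872, 171, 417]) cube([82, 1137, 20]);
translate([999, 171, 417]) cube([82, 1137, 20]);
translate([1126, 171, 417]) cube([82, 1137, 20]);
translate([1253, 171, 417]) cube([82, 1137, 20]);
translate([1380, 171, 417]) cube([82, 1137, 20]);
translate([1507, 171, 417]) cube([82, 1137, 20]);
translate([1634, 171, 417]) cube([82, 1137, 20]);
translate([1761, 171, 417]) cube([82, 1137, 20]);
translate([1888, 171, 417]) cube([82, 1137, 20]);
translate([2015, 171, 417]) cube([82, 1137, 20]);
translate([2142, 171, 417]) cube([82, 1137, 20]);
translate([2269, 171, 417]) cube([82, 1137, 20]);


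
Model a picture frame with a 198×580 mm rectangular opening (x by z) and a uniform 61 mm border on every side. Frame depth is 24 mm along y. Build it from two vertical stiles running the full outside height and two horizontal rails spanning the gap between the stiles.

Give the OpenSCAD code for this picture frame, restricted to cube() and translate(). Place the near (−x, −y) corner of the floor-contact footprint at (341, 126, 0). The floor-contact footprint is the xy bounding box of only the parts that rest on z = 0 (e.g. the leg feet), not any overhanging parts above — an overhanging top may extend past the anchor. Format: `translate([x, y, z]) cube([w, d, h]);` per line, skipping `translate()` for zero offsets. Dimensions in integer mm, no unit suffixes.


translate([341, 126, 0]) cube([61, 24, 702]);
translate([600, 126, 0]) cube([61, 24, 702]);
translate([402, 126, 0]) cube([198, 24, 61]);
translate([402, 126, 641]) cube([198, 24, 61]);


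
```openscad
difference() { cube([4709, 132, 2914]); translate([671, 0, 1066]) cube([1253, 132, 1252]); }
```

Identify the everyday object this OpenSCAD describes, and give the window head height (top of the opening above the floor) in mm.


A wall with a window opening. The window head height is 2318 mm.

A wall with a rectangular opening subtracted — a window. Sill at z = 1066, opening 1252 mm tall, so the head is at 1066 + 1252 = 2318 mm.


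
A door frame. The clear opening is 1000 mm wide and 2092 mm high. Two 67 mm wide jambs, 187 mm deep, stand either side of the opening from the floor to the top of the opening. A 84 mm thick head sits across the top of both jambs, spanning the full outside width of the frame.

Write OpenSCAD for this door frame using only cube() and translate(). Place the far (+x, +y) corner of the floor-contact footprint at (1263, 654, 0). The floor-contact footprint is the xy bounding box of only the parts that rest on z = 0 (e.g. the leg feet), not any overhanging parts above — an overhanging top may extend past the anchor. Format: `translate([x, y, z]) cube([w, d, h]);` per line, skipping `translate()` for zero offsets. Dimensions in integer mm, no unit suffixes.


translate([129, 467, 0]) cube([67, 187, 2092]);
translate([1196, 467, 0]) cube([67, 187, 2092]);
translate([129, 467, 2092]) cube([1134, 187, 84]);


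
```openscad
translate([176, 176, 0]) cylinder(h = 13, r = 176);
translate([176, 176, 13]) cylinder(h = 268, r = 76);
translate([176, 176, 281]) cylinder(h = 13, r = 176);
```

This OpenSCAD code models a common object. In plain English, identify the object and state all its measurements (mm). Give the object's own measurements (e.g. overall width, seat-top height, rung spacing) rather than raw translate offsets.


A spool: two coaxial disc flanges of radius 176 mm and thickness 13 mm, joined by a core cylinder of radius 76 mm and height 268 mm. The lower flange rests on z = 0 and the three cylinders share a vertical axis.


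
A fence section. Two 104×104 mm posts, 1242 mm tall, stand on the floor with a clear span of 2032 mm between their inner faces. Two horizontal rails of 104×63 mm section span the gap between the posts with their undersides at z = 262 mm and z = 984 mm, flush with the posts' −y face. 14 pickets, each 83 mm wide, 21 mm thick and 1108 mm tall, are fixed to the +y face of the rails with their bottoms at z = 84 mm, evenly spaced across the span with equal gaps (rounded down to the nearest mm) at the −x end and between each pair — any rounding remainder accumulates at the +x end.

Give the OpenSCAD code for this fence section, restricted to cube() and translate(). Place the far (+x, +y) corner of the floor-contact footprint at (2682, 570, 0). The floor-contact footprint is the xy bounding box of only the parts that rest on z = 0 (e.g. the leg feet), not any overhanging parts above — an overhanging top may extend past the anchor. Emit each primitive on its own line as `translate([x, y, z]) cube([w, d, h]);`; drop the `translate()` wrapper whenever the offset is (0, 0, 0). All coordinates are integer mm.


translate([442, 466, 0]) cube([104, 104, 1242]);
translate([2578, 466, 0]) cube([104, 104, 1242]);
translate([546, 466, 262]) cube([2032, 104, 63]);
translate([546, 466, 984]) cube([2032, 104, 63]);
translate([604, 570, 84]) cube([83, 21, 1108]);
translate([745, 570, 84]) cube([83, 21, 1108]);
translate([886, 570, 84]) cube([83, 21, 1108]);
translate([1027, 570, 84]) cube([83, 21, 1108]);
translate([1168, 570, 84]) cube([83, 21, 1108]);
translate([1309, 570, 84]) cube([83, 21, 1108]);
translate([1450, 570, 84]) cube([83, 21, 1108]);
translate([1591, 570, 84]) cube([83, 21, 1108]);
translate([1732, 570, 84]) cube([83, 21, 1108]);
translate([1873, 570, 84]) cube([83, 21, 1108]);
translate([2014, 570, 84]) cube([83, 21, 1108]);
translate([2155, 570, 84]) cube([83, 21, 1108]);
translate([2296, 570, 84]) cube([83, 21, 1108]);
translate([2437, 570, 84]) cube([83, 21, 1108]);


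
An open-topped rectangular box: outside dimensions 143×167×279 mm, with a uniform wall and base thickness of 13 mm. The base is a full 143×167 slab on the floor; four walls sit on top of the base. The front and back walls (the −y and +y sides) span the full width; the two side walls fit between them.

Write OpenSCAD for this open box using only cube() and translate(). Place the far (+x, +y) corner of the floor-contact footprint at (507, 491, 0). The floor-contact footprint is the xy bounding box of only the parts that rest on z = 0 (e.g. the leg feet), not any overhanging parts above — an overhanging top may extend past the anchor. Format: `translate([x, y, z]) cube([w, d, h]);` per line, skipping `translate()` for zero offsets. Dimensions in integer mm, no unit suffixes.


translate([364, 324, 0]) cube([143, 167, 13]);
translate([364, 324, 13]) cube([143, 13, 266]);
translate([364, 478, 13]) cube([143, 13, 266]);
translate([364, 337, 13]) cube([13, 141, 266]);
translate([494, 337, 13]) cube([13, 141, 266]);


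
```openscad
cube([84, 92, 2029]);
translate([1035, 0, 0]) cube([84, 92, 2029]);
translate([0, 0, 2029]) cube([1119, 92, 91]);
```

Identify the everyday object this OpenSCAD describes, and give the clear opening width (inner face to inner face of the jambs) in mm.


A door frame. The clear opening width is 951 mm.

Two 2029 mm tall posts with a header on top — a door frame. The left jamb is 84 mm wide at x = 0; the right jamb starts at x = 1035. The clear opening is 1035 − 84 = 951 mm.


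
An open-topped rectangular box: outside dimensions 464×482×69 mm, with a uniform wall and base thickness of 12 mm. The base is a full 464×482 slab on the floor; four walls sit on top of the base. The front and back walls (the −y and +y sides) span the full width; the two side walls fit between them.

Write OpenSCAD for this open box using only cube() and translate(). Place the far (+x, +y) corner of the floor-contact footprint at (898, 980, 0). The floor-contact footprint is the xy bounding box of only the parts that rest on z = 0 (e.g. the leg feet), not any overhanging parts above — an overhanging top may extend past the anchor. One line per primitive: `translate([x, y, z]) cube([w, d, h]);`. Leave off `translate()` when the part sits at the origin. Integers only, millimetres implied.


translate([434, 498, 0]) cube([464, 482, 12]);
translate([434, 498, 12]) cube([464, 12, 57]);
translate([434, 968, 12]) cube([464, 12, 57]);
translate([434, 510, 12]) cube([12, 458, 57]);
translate([886, 510, 12]) cube([12, 458, 57]);


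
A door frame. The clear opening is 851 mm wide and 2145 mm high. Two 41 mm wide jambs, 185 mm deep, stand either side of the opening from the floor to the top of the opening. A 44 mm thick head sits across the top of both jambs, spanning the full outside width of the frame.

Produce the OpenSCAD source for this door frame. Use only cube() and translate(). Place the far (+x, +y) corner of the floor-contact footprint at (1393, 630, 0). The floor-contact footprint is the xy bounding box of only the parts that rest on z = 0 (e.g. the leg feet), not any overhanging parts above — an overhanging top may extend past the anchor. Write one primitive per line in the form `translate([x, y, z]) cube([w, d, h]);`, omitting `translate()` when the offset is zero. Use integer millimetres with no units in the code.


translate([460, 445, 0]) cube([41, 185, 2145]);
translate([1352, 445, 0]) cube([41, 185, 2145]);
translate([460, 445, 2145]) cube([933, 185, 44]);


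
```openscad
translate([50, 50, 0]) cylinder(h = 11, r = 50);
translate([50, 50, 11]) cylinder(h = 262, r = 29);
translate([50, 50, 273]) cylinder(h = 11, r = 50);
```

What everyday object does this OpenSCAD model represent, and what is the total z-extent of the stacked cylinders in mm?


A spool. The overall height is 284 mm.

Three coaxial cylinders, large–small–large — a spool. Two 11 mm flanges and a 262 mm core give 11 + 262 + 11 = 284 mm.


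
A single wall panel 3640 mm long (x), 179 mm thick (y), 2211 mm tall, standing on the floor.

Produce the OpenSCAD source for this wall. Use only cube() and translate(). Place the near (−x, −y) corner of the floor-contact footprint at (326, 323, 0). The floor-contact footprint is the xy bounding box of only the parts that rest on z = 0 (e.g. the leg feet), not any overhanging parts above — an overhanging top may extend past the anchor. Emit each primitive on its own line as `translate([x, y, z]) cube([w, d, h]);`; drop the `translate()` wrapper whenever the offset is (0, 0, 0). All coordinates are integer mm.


translate([326, 323, 0]) cube([3640, 179, 2211]);


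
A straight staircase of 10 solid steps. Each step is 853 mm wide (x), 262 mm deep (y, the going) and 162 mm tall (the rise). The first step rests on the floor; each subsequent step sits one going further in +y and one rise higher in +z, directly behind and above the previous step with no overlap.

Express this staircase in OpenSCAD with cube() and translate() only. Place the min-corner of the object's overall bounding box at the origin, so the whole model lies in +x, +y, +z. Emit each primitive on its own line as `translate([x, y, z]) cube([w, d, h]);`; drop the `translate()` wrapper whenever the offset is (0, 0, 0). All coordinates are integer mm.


cube([853, 262, 162]);
translate([0, 262, 162]) cube([853, 262, 162]);
translate([0, 524, 324]) cube([853, 262, 162]);
translate([0, 786, 486]) cube([853, 262, 162]);
translate([0, 1048, 648]) cube([853, 262, 162]);
translate([0, 1310, 810]) cube([853, 262, 162]);
translate([0, 1572, 972]) cube([853, 262, 162]);
translate([0, 1834, 1134]) cube([853, 262, 162]);
translate([0, 2096, 1296]) cube([853, 262, 162]);
translate([0, 2358, 1458]) cube([853, 262, 162]);


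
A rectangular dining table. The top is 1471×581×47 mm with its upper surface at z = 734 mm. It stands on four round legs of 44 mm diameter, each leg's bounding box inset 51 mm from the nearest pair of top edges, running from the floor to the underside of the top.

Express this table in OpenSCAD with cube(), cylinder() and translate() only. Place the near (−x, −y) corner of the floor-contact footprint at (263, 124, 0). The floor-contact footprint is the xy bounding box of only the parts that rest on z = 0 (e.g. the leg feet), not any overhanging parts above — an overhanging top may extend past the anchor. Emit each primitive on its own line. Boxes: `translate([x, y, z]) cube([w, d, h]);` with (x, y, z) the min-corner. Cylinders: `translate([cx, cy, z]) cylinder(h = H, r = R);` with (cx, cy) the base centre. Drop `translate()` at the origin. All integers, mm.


translate([212, 73, 687]) cube([1471, 581, 47]);
translate([285, 146, 0]) cylinder(h = 687, r = 22);
translate([1610, 146, 0]) cylinder(h = 687, r = 22);
translate([285, 581, 0]) cylinder(h = 687, r = 22);
translate([1610, 581, 0]) cylinder(h = 687, r = 22);


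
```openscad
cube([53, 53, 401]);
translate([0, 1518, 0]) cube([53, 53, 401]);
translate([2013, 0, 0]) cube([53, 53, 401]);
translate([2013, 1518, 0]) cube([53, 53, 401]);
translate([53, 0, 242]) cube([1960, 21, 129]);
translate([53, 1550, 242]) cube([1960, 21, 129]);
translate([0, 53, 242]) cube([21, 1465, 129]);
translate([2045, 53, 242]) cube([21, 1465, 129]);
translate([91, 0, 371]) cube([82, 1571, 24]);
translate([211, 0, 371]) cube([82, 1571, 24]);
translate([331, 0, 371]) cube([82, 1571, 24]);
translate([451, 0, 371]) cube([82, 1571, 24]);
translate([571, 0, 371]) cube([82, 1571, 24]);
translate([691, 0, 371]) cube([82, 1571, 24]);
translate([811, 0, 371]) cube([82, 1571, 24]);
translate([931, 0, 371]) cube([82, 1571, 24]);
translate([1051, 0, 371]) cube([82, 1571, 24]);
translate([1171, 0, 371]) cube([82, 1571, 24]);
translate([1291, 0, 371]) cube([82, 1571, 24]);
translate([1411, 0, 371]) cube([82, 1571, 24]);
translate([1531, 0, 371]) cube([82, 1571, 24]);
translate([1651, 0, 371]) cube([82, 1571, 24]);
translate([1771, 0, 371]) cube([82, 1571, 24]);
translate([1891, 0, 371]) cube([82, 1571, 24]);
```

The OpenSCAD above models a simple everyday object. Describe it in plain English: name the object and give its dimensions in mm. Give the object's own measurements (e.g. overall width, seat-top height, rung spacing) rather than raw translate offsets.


A bed frame 2066 mm long (x) by 1571 mm wide (y). Four 53×53 mm corner posts, 401 mm tall, at the corners of the footprint. Four rails of 21 mm thickness and 129 mm height run between adjacent posts with their undersides at z = 242 mm, their outer faces flush with the outside of the frame (the two x-running rails run between the posts' inner faces; the two y-running rails run between the posts' inner faces). 16 slats, each 82 mm wide (x) and 24 mm thick, lie across the top of the two x-running rails, running the full 1571 mm width of the frame in y; along x they sit between the end posts with a 38 mm gap after the −x posts and between neighbouring slats, leaving 40 mm before the +x posts.


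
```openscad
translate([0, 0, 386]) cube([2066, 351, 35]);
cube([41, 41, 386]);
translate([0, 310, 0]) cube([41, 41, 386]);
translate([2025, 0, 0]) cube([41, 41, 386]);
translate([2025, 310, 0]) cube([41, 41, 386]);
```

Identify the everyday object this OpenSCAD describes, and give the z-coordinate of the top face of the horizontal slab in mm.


A bench. The seat-top height is 421 mm.

A long slab on four corner posts — a bench. The slab sits at z = 386 with thickness 35, so the top is 386 + 35 = 421 mm.


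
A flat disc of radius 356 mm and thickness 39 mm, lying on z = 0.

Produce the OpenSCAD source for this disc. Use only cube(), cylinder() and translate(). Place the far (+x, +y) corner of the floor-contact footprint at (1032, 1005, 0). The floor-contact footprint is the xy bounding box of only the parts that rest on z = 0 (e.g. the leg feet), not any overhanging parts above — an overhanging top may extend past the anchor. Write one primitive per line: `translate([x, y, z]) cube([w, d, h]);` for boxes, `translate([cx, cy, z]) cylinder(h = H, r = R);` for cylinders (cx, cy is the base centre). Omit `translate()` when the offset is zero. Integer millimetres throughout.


translate([676, 649, 0]) cylinder(h = 39, r = 356);


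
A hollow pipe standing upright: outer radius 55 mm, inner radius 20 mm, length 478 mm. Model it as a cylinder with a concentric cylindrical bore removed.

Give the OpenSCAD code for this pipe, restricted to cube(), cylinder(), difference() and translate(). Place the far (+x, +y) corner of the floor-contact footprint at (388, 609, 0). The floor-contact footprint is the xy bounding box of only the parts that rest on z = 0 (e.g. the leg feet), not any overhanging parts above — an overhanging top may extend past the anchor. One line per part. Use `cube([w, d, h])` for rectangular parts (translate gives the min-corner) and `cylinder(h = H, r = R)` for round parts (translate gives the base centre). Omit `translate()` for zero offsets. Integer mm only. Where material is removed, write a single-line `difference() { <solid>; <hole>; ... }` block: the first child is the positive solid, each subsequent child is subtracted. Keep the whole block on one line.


difference() { translate([333, 554, 0]) cylinder(h = 478, r = 55); translate([333, 554, 0]) cylinder(h = 478, r = 20); }


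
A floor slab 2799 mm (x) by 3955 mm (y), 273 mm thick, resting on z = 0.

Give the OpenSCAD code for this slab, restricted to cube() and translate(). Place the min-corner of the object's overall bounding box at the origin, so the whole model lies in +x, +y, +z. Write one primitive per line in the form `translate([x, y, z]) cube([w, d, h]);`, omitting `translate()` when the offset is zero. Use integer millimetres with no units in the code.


cube([2799, 3955, 273]);


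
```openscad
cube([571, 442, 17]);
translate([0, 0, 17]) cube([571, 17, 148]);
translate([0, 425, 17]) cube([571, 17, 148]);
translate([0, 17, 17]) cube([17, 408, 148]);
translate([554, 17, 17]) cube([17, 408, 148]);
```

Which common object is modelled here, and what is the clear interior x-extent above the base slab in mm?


An open box. The internal width is 537 mm.

A 571×442 base slab with four walls standing on it — an open box. The base is 571 mm wide and the walls are 17 mm thick, so the internal width is 571 − 2 × 17 = 537 mm.


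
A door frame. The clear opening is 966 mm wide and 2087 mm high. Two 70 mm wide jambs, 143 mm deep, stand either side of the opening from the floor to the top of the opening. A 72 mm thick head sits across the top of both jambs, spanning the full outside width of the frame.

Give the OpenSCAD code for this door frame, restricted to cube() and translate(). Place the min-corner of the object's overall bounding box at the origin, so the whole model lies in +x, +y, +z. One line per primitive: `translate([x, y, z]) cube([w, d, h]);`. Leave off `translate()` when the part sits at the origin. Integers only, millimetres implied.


cube([70, 143, 2087]);
translate([1036, 0, 0]) cube([70, 143, 2087]);
translate([0, 0, 2087]) cube([1106, 143, 72]);


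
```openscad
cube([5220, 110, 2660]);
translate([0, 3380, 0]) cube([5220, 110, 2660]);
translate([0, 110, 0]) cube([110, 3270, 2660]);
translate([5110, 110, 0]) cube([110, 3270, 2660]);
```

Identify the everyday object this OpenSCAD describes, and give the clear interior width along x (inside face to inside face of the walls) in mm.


A house (or room) frame. The interior width is 5000 mm.

Four 2660 mm walls enclosing a rectangle with no floor or roof — a room or house frame. Outside width is 5220 mm and wall thickness is 110 mm, so the interior width is 5220 − 2 × 110 = 5000 mm.


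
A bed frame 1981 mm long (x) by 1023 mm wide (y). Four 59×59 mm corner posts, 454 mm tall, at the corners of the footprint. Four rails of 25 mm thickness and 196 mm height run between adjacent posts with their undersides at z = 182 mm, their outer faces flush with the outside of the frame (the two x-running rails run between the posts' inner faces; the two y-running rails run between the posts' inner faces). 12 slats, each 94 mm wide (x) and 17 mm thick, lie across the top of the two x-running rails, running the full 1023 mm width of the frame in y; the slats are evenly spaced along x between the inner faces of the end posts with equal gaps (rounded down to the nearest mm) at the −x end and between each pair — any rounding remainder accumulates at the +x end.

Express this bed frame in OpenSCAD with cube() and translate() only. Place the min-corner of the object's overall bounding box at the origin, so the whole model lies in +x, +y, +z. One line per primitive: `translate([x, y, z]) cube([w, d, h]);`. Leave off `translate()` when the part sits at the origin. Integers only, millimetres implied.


cube([59, 59, 454]);
translate([0, 964, 0]) cube([59, 59, 454]);
translate([1922, 0, 0]) cube([59, 59, 454]);
translate([1922, 964, 0]) cube([59, 59, 454]);
translate([59, 0, 182]) cube([1863, 25, 196]);
translate([59, 998, 182]) cube([1863, 25, 196]);
translate([0, 59, 182]) cube([25, 905, 196]);
translate([1956, 59, 182]) cube([25, 905, 196]);
translate([115, 0, 378]) cube([94, 1023, 17]);
translate([265, 0, 378]) cube([94, 1023, 17]);
translate([415, 0, 378]) cube([94, 1023, 17]);
translate([565, 0, 378]) cube([94, 1023, 17]);
translate([715, 0, 378]) cube([94, 1023, 17]);
translate([865, 0, 378]) cube([94, 1023, 17]);
translate([1015, 0, 378]) cube([94, 1023, 17]);
translate([1165, 0, 378]) cube([94, 1023, 17]);
translate([1315, 0, 378]) cube([94, 1023, 17]);
translate([1465, 0, 378]) cube([94, 1023, 17]);
translate([1615, 0, 378]) cube([94, 1023, 17]);
translate([1765, 0, 378]) cube([94, 1023, 17]);
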